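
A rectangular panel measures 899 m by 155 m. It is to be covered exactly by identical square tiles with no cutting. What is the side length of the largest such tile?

The tile side must divide both 899 and 155, so the largest is their gcd.
899 = 29 × 31
155 = 5 × 31
gcd(899, 155) = 31.

31 m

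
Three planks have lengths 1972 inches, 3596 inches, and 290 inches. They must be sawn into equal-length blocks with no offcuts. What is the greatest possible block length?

58 inches

This is the greatest common divisor of 1972, 3596, and 290.
1972 = 2^2 × 17 × 29
3596 = 2^2 × 29 × 31
290 = 2 × 5 × 29
gcd(1972, 3596, 290) = 2 × 29 = 58.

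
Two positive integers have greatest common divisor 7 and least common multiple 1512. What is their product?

For any two positive integers, gcd × lcm = product = 7 × 1512 = 10584.

10584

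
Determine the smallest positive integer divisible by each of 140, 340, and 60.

7140

140 = 2^2 × 5 × 7
340 = 2^2 × 5 × 17
60 = 2^2 × 3 × 5
LCM(140, 340, 60) = 2^2 × 3 × 5 × 7 × 17 = 7140.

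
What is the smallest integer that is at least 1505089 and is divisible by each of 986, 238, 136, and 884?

The integer must be a common multiple of 986, 238, 136, and 884, so a multiple of their LCM.
986 = 2 × 17 × 29
238 = 2 × 7 × 17
136 = 2^3 × 17
884 = 2^2 × 13 × 17
LCM(986, 238, 136, 884) = 2^3 × 7 × 13 × 17 × 29 = 358904.
Smallest multiple of 358904 that is ≥ 1505089: ⌈1505089/358904⌉ × 358904 = 5 × 358904 = 1794520.

1794520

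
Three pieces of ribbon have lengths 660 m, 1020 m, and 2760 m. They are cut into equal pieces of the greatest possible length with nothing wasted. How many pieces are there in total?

Piece length = gcd(660, 1020, 2760).
660 = 2^2 × 3 × 5 × 11
1020 = 2^2 × 3 × 5 × 17
2760 = 2^3 × 3 × 5 × 23
gcd(660, 1020, 2760) = 2^2 × 3 × 5 = 60.
Total pieces = 660/60 + 1020/60 + 2760/60 = 11 + 17 + 46 = 74.

74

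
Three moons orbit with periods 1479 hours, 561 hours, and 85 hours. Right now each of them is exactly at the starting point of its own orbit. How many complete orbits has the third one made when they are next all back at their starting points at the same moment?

All finish a whole number of cycles simultaneously at t = LCM of the periods.
1479 = 3 × 17 × 29
561 = 3 × 11 × 17
85 = 5 × 17
LCM(1479, 561, 85) = 3 × 5 × 11 × 17 × 29 = 81345.
Orbits for period 85: 81345 / 85 = 957.

957 orbits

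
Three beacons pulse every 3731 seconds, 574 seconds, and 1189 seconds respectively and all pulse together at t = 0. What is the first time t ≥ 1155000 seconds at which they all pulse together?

1298388 seconds

Joint pulses occur at multiples of LCM(3731, 574, 1189).
3731 = 7 × 13 × 41
574 = 2 × 7 × 41
1189 = 29 × 41
LCM(3731, 574, 1189) = 2 × 7 × 13 × 29 × 41 = 216398.
Smallest multiple of 216398 that is ≥ 1155000: ⌈1155000/216398⌉ × 216398 = 6 × 216398 = 1298388.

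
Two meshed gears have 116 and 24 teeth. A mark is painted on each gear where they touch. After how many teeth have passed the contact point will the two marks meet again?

The first simultaneous occurrence is after LCM of the individual periods.
116 = 2^2 × 29
24 = 2^3 × 3
LCM(116, 24) = 2^3 × 3 × 29 = 696.

696 teeth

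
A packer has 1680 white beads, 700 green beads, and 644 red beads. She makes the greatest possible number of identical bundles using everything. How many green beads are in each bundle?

25

Number of bundles = gcd(1680, 700, 644).
1680 = 2^4 × 3 × 5 × 7
700 = 2^2 × 5^2 × 7
644 = 2^2 × 7 × 23
gcd(1680, 700, 644) = 2^2 × 7 = 28.
green beads per bundle = 700 / 28 = 25.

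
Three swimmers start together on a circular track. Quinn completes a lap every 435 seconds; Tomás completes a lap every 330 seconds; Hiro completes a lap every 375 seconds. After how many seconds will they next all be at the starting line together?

We need the least common multiple of the intervals.
435 = 3 × 5 × 29
330 = 2 × 3 × 5 × 11
375 = 3 × 5^3
LCM(435, 330, 375) = 2 × 3 × 5^3 × 11 × 29 = 239250.

239250 seconds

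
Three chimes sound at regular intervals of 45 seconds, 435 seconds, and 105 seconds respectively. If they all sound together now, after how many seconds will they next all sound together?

9135 seconds

The first simultaneous occurrence is after LCM of the individual periods.
45 = 3^2 × 5
435 = 3 × 5 × 29
105 = 3 × 5 × 7
LCM(45, 435, 105) = 3^2 × 5 × 7 × 29 = 9135.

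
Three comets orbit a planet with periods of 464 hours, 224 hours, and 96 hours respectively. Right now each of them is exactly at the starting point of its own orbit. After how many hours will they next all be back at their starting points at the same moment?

19488 hours

The first simultaneous occurrence is after LCM of the individual periods.
464 = 2^4 × 29
224 = 2^5 × 7
96 = 2^5 × 3
LCM(464, 224, 96) = 2^5 × 3 × 7 × 29 = 19488.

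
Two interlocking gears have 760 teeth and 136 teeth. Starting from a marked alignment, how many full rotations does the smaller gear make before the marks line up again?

95 rotations

The first common completion time is the LCM of the periods.
760 = 2^3 × 5 × 19
136 = 2^3 × 17
LCM(760, 136) = 2^3 × 5 × 17 × 19 = 12920.
Rotations for period 136: 12920 / 136 = 95.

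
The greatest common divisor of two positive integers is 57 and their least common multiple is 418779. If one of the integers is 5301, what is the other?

For two integers, gcd × lcm = product, so the other is (57 × 418779) / 5301 = 23870403 / 5301 = 4503.

4503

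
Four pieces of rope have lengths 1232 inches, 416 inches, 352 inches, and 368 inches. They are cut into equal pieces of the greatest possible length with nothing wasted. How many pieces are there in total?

Piece length = gcd(1232, 416, 352, 368).
1232 = 2^4 × 7 × 11
416 = 2^5 × 13
352 = 2^5 × 11
368 = 2^4 × 23
gcd(1232, 416, 352, 368) = 2^4 = 16.
Total pieces = 1232/16 + 416/16 + 352/16 + 368/16 = 77 + 26 + 22 + 23 = 148.

148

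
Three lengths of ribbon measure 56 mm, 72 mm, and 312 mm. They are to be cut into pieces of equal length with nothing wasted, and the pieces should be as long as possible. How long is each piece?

8 mm

The greatest length dividing all of 56, 72, and 312 is their gcd.
56 = 2^3 × 7
72 = 2^3 × 3^2
312 = 2^3 × 3 × 13
gcd(56, 72, 312) = 2^3 = 8.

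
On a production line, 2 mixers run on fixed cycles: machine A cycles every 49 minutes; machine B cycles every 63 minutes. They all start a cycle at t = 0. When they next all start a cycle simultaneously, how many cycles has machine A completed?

All finish a whole number of cycles simultaneously at t = LCM of the periods.
49 = 7^2
63 = 3^2 × 7
LCM(49, 63) = 3^2 × 7^2 = 441.
Cycles for period 49: 441 / 49 = 9.

9 cycles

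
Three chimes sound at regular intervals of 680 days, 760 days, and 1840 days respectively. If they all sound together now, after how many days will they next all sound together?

594320 days

They coincide at every common multiple of the periods; the first is the LCM.
680 = 2^3 × 5 × 17
760 = 2^3 × 5 × 19
1840 = 2^4 × 5 × 23
LCM(680, 760, 1840) = 2^4 × 5 × 17 × 19 × 23 = 594320.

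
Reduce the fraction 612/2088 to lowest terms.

17/58

612 = 2^2 × 3^2 × 17
2088 = 2^3 × 3^2 × 29
gcd(612, 2088) = 2^2 × 3^2 = 36.
Divide numerator and denominator by 36: 612/2088 = 17/58.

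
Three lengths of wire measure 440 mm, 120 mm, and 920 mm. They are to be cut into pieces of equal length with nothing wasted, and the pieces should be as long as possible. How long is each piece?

40 mm

The greatest length dividing all of 440, 120, and 920 is their gcd.
440 = 2^3 × 5 × 11
120 = 2^3 × 3 × 5
920 = 2^3 × 5 × 23
gcd(440, 120, 920) = 2^3 × 5 = 40.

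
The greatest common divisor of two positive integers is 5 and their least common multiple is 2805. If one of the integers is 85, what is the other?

165

For two integers, gcd × lcm = product, so the other is (5 × 2805) / 85 = 14025 / 85 = 165.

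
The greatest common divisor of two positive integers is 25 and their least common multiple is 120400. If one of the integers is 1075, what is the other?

For two integers, gcd × lcm = product, so the other is (25 × 120400) / 1075 = 3010000 / 1075 = 2800.

2800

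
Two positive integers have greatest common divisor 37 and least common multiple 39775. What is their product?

1471675

For any two positive integers, gcd × lcm = product = 37 × 39775 = 1471675.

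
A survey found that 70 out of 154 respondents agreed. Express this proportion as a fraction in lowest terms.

70 = 2 × 5 × 7
154 = 2 × 7 × 11
gcd(70, 154) = 2 × 7 = 14.
Divide numerator and denominator by 14: 70/154 = 5/11.

5/11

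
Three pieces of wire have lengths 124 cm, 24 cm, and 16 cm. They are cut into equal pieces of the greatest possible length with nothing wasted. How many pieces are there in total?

Piece length = gcd(124, 24, 16).
124 = 2^2 × 31
24 = 2^3 × 3
16 = 2^4
gcd(124, 24, 16) = 2^2 = 4.
Total pieces = 124/4 + 24/4 + 16/4 = 31 + 6 + 4 = 41.

41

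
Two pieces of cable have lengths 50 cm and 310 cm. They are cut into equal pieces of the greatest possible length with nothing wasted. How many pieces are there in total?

36

Piece length = gcd(50, 310).
50 = 2 × 5^2
310 = 2 × 5 × 31
gcd(50, 310) = 2 × 5 = 10.
Total pieces = 50/10 + 310/10 = 5 + 31 = 36.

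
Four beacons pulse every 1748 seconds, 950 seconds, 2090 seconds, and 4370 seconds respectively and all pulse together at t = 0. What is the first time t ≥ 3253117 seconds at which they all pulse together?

3364900 seconds

Joint pulses occur at multiples of LCM(1748, 950, 2090, 4370).
1748 = 2^2 × 19 × 23
950 = 2 × 5^2 × 19
2090 = 2 × 5 × 11 × 19
4370 = 2 × 5 × 19 × 23
LCM(1748, 950, 2090, 4370) = 2^2 × 5^2 × 11 × 19 × 23 = 480700.
Smallest multiple of 480700 that is ≥ 3253117: ⌈3253117/480700⌉ × 480700 = 7 × 480700 = 3364900.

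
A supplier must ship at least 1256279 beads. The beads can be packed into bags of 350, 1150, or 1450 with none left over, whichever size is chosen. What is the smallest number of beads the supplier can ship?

The number of beads must be a common multiple of 350, 1150, and 1450, so a multiple of their LCM.
350 = 2 × 5^2 × 7
1150 = 2 × 5^2 × 23
1450 = 2 × 5^2 × 29
LCM(350, 1150, 1450) = 2 × 5^2 × 7 × 23 × 29 = 233450.
Smallest multiple of 233450 that is ≥ 1256279: ⌈1256279/233450⌉ × 233450 = 6 × 233450 = 1400700.

1400700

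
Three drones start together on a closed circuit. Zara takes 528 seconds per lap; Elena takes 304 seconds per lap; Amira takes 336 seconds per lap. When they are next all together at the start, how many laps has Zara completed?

The first common completion time is the LCM of the periods.
528 = 2^4 × 3 × 11
304 = 2^4 × 19
336 = 2^4 × 3 × 7
LCM(528, 304, 336) = 2^4 × 3 × 7 × 11 × 19 = 70224.
Laps for period 528: 70224 / 528 = 133.

133 laps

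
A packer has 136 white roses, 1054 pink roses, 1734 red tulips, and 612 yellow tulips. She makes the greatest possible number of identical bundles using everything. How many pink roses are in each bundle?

Number of bundles = gcd(136, 1054, 1734, 612).
136 = 2^3 × 17
1054 = 2 × 17 × 31
1734 = 2 × 3 × 17^2
612 = 2^2 × 3^2 × 17
gcd(136, 1054, 1734, 612) = 2 × 17 = 34.
pink roses per bundle = 1054 / 34 = 31.

31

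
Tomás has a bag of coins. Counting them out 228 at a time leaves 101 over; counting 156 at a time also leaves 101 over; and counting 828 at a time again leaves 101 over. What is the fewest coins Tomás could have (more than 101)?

N − 101 must be a common multiple of 228, 156, and 828.
228 = 2^2 × 3 × 19
156 = 2^2 × 3 × 13
828 = 2^2 × 3^2 × 23
LCM(228, 156, 828) = 2^2 × 3^2 × 13 × 19 × 23 = 204516.
Smallest N > 101 is LCM + 101 = 204516 + 101 = 204617.

204617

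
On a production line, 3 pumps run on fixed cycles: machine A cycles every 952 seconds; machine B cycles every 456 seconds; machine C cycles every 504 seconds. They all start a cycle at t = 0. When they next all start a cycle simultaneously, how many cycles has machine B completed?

357 cycles

All finish a whole number of cycles simultaneously at t = LCM of the periods.
952 = 2^3 × 7 × 17
456 = 2^3 × 3 × 19
504 = 2^3 × 3^2 × 7
LCM(952, 456, 504) = 2^3 × 3^2 × 7 × 17 × 19 = 162792.
Cycles for period 456: 162792 / 456 = 357.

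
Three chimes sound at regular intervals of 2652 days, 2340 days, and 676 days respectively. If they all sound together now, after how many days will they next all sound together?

The first simultaneous occurrence is after LCM of the individual periods.
2652 = 2^2 × 3 × 13 × 17
2340 = 2^2 × 3^2 × 5 × 13
676 = 2^2 × 13^2
LCM(2652, 2340, 676) = 2^2 × 3^2 × 5 × 13^2 × 17 = 517140.

517140 days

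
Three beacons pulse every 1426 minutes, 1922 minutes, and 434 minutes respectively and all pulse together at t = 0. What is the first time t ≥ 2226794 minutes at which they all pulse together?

2475536 minutes

Joint pulses occur at multiples of LCM(1426, 1922, 434).
1426 = 2 × 23 × 31
1922 = 2 × 31^2
434 = 2 × 7 × 31
LCM(1426, 1922, 434) = 2 × 7 × 23 × 31^2 = 309442.
Smallest multiple of 309442 that is ≥ 2226794: ⌈2226794/309442⌉ × 309442 = 8 × 309442 = 2475536.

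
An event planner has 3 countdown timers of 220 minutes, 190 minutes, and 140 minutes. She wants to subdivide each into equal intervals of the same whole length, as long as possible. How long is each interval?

10 minutes

The interval must divide each timer length; the longest such is the gcd.
220 = 2^2 × 5 × 11
190 = 2 × 5 × 19
140 = 2^2 × 5 × 7
gcd(220, 190, 140) = 2 × 5 = 10.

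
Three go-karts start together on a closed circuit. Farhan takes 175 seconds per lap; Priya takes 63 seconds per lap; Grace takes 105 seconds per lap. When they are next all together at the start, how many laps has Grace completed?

15 laps

The first common completion time is the LCM of the periods.
175 = 5^2 × 7
63 = 3^2 × 7
105 = 3 × 5 × 7
LCM(175, 63, 105) = 3^2 × 5^2 × 7 = 1575.
Laps for period 105: 1575 / 105 = 15.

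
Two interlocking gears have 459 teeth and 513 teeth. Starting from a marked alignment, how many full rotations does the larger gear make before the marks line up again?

They are all back at their starting positions together after one LCM of the periods.
459 = 3^3 × 17
513 = 3^3 × 19
LCM(459, 513) = 3^3 × 17 × 19 = 8721.
Rotations for period 513: 8721 / 513 = 17.

17 rotations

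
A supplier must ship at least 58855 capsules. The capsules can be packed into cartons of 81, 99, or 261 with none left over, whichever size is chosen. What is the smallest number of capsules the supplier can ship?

The number of capsules must be a common multiple of 81, 99, and 261, so a multiple of their LCM.
81 = 3^4
99 = 3^2 × 11
261 = 3^2 × 29
LCM(81, 99, 261) = 3^4 × 11 × 29 = 25839.
Smallest multiple of 25839 that is ≥ 58855: ⌈58855/25839⌉ × 25839 = 3 × 25839 = 77517.

77517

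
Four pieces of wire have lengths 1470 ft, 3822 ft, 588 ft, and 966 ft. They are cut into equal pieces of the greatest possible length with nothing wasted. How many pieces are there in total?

Piece length = gcd(1470, 3822, 588, 966).
1470 = 2 × 3 × 5 × 7^2
3822 = 2 × 3 × 7^2 × 13
588 = 2^2 × 3 × 7^2
966 = 2 × 3 × 7 × 23
gcd(1470, 3822, 588, 966) = 2 × 3 × 7 = 42.
Total pieces = 1470/42 + 3822/42 + 588/42 + 966/42 = 35 + 91 + 14 + 23 = 163.

163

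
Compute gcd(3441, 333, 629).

3441 = 3 × 31 × 37
333 = 3^2 × 37
629 = 17 × 37
gcd(3441, 333, 629) = 37.

37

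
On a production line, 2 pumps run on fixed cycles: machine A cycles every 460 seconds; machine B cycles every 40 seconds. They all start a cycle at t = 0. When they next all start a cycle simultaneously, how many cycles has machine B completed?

They are all back at their starting positions together after one LCM of the periods.
460 = 2^2 × 5 × 23
40 = 2^3 × 5
LCM(460, 40) = 2^3 × 5 × 23 = 920.
Cycles for period 40: 920 / 40 = 23.

23 cycles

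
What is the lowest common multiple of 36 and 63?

36 = 2^2 × 3^2
63 = 3^2 × 7
LCM(36, 63) = 2^2 × 3^2 × 7 = 252.

252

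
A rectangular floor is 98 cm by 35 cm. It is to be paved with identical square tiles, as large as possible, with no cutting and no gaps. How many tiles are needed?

Tile side = gcd(98, 35).
98 = 2 × 7^2
35 = 5 × 7
gcd(98, 35) = 7.
Tiles: (98/7) × (35/7) = 14 × 5 = 70.

70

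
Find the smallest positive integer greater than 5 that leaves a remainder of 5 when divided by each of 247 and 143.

2722

N − 5 must be a common multiple of 247 and 143.
247 = 13 × 19
143 = 11 × 13
LCM(247, 143) = 11 × 13 × 19 = 2717.
Smallest N > 5 is LCM + 5 = 2717 + 5 = 2722.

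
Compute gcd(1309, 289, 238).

1309 = 7 × 11 × 17
289 = 17^2
238 = 2 × 7 × 17
gcd(1309, 289, 238) = 17.

17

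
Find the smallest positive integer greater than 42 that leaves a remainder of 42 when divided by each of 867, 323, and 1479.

477759

N − 42 must be a common multiple of 867, 323, and 1479.
867 = 3 × 17^2
323 = 17 × 19
1479 = 3 × 17 × 29
LCM(867, 323, 1479) = 3 × 17^2 × 19 × 29 = 477717.
Smallest N > 42 is LCM + 42 = 477717 + 42 = 477759.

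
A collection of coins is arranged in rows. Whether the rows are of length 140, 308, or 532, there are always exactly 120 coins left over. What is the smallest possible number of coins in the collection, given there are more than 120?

29380

N − 120 must be a common multiple of 140, 308, and 532.
140 = 2^2 × 5 × 7
308 = 2^2 × 7 × 11
532 = 2^2 × 7 × 19
LCM(140, 308, 532) = 2^2 × 5 × 7 × 11 × 19 = 29260.
Smallest N > 120 is LCM + 120 = 29260 + 120 = 29380.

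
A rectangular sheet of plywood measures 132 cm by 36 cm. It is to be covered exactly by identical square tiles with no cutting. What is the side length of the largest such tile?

By the Euclidean algorithm:
132 = 3 × 36 + 24
36 = 1 × 24 + 12
24 = 2 × 12 + 0
gcd(132, 36) = 12.

12 cm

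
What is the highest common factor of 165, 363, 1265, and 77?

11

165 = 3 × 5 × 11
363 = 3 × 11^2
1265 = 5 × 11 × 23
77 = 7 × 11
gcd(165, 363, 1265, 77) = 11.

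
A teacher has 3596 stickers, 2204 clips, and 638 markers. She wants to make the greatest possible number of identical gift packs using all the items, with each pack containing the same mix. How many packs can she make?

58 packs

The pack count must divide each quantity, so the greatest is gcd(3596, 2204, 638).
3596 = 2^2 × 29 × 31
2204 = 2^2 × 19 × 29
638 = 2 × 11 × 29
gcd(3596, 2204, 638) = 2 × 29 = 58.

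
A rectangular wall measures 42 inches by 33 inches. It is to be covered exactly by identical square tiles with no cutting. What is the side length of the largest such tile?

The tile side must divide both 42 and 33, so the largest is their gcd.
42 = 2 × 3 × 7
33 = 3 × 11
gcd(42, 33) = 3.

3 inches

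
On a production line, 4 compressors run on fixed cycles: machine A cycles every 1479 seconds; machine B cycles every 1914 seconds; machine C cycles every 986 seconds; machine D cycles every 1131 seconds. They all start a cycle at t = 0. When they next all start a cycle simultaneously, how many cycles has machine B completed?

The first common completion time is the LCM of the periods.
1479 = 3 × 17 × 29
1914 = 2 × 3 × 11 × 29
986 = 2 × 17 × 29
1131 = 3 × 13 × 29
LCM(1479, 1914, 986, 1131) = 2 × 3 × 11 × 13 × 17 × 29 = 422994.
Cycles for period 1914: 422994 / 1914 = 221.

221 cycles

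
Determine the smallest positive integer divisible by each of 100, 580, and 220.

31900

100 = 2^2 × 5^2
580 = 2^2 × 5 × 29
220 = 2^2 × 5 × 11
LCM(100, 580, 220) = 2^2 × 5^2 × 11 × 29 = 31900.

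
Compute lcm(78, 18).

234

78 = 2 × 3 × 13
18 = 2 × 3^2
LCM(78, 18) = 2 × 3^2 × 13 = 234.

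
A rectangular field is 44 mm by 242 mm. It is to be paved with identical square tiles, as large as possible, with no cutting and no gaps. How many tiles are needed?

Tile side = gcd(44, 242).
44 = 2^2 × 11
242 = 2 × 11^2
gcd(44, 242) = 2 × 11 = 22.
Tiles: (44/22) × (242/22) = 2 × 11 = 22.

22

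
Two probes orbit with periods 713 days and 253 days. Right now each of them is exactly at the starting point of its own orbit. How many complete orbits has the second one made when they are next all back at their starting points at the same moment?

31 orbits

The first common completion time is the LCM of the periods.
713 = 23 × 31
253 = 11 × 23
LCM(713, 253) = 11 × 23 × 31 = 7843.
Orbits for period 253: 7843 / 253 = 31.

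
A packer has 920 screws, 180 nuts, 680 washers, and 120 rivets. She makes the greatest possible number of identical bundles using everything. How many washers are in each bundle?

34

Number of bundles = gcd(920, 180, 680, 120).
920 = 2^3 × 5 × 23
180 = 2^2 × 3^2 × 5
680 = 2^3 × 5 × 17
120 = 2^3 × 3 × 5
gcd(920, 180, 680, 120) = 2^2 × 5 = 20.
washers per bundle = 680 / 20 = 34.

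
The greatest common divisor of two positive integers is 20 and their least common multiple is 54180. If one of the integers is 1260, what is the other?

860

For two integers, gcd × lcm = product, so the other is (20 × 54180) / 1260 = 1083600 / 1260 = 860.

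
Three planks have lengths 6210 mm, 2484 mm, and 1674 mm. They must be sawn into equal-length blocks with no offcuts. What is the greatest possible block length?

54 mm

This is the greatest common divisor of 6210, 2484, and 1674.
6210 = 2 × 3^3 × 5 × 23
2484 = 2^2 × 3^3 × 23
1674 = 2 × 3^3 × 31
gcd(6210, 2484, 1674) = 2 × 3^3 = 54.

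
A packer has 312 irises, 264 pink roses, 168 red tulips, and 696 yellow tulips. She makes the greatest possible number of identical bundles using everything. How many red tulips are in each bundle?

7

Number of bundles = gcd(312, 264, 168, 696).
312 = 2^3 × 3 × 13
264 = 2^3 × 3 × 11
168 = 2^3 × 3 × 7
696 = 2^3 × 3 × 29
gcd(312, 264, 168, 696) = 2^3 × 3 = 24.
red tulips per bundle = 168 / 24 = 7.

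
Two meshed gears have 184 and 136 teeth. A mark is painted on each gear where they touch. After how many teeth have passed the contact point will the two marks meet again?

3128 teeth

The first simultaneous occurrence is after LCM of the individual periods.
184 = 2^3 × 23
136 = 2^3 × 17
LCM(184, 136) = 2^3 × 17 × 23 = 3128.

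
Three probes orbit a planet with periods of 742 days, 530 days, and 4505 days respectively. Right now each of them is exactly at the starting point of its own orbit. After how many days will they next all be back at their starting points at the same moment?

63070 days

They coincide at every common multiple of the periods; the first is the LCM.
742 = 2 × 7 × 53
530 = 2 × 5 × 53
4505 = 5 × 17 × 53
LCM(742, 530, 4505) = 2 × 5 × 7 × 17 × 53 = 63070.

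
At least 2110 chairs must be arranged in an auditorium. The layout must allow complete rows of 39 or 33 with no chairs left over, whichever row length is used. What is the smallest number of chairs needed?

2145

The number of chairs must be a common multiple of 39 and 33, so a multiple of their LCM.
39 = 3 × 13
33 = 3 × 11
LCM(39, 33) = 3 × 11 × 13 = 429.
Smallest multiple of 429 that is ≥ 2110: ⌈2110/429⌉ × 429 = 5 × 429 = 2145.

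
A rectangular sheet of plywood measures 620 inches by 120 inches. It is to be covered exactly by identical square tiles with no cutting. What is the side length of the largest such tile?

20 inches

The tile side must divide both 620 and 120, so the largest is their gcd.
620 = 2^2 × 5 × 31
120 = 2^3 × 3 × 5
gcd(620, 120) = 2^2 × 5 = 20.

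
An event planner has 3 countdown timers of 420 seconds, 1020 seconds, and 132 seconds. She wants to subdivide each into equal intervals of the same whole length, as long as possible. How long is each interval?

The interval must divide each timer length; the longest such is the gcd.
420 = 2^2 × 3 × 5 × 7
1020 = 2^2 × 3 × 5 × 17
132 = 2^2 × 3 × 11
gcd(420, 1020, 132) = 2^2 × 3 = 12.

12 seconds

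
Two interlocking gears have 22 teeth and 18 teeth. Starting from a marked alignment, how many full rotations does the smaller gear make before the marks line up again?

They are all back at their starting positions together after one LCM of the periods.
22 = 2 × 11
18 = 2 × 3^2
LCM(22, 18) = 2 × 3^2 × 11 = 198.
Rotations for period 18: 198 / 18 = 11.

11 rotations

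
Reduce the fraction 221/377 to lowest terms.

221 = 13 × 17
377 = 13 × 29
gcd(221, 377) = 13.
Divide numerator and denominator by 13: 221/377 = 17/29.

17/29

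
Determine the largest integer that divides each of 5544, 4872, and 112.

5544 = 2^3 × 3^2 × 7 × 11
4872 = 2^3 × 3 × 7 × 29
112 = 2^4 × 7
gcd(5544, 4872, 112) = 2^3 × 7 = 56.

56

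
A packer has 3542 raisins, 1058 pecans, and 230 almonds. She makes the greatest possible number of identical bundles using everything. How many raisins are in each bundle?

Number of bundles = gcd(3542, 1058, 230).
3542 = 2 × 7 × 11 × 23
1058 = 2 × 23^2
230 = 2 × 5 × 23
gcd(3542, 1058, 230) = 2 × 23 = 46.
raisins per bundle = 3542 / 46 = 77.

77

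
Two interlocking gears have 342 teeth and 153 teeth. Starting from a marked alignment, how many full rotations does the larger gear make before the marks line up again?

17 rotations

All finish a whole number of cycles simultaneously at t = LCM of the periods.
342 = 2 × 3^2 × 19
153 = 3^2 × 17
LCM(342, 153) = 2 × 3^2 × 17 × 19 = 5814.
Rotations for period 342: 5814 / 342 = 17.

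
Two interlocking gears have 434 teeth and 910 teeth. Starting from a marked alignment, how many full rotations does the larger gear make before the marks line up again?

All finish a whole number of cycles simultaneously at t = LCM of the periods.
434 = 2 × 7 × 31
910 = 2 × 5 × 7 × 13
LCM(434, 910) = 2 × 5 × 7 × 13 × 31 = 28210.
Rotations for period 910: 28210 / 910 = 31.

31 rotations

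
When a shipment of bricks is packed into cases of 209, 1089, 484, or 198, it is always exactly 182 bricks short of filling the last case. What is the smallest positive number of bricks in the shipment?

82582

Being 182 short of a full case of size k means N ≡ −182 (mod k), i.e. N + 182 is a multiple of each size.
209 = 11 × 19
1089 = 3^2 × 11^2
484 = 2^2 × 11^2
198 = 2 × 3^2 × 11
LCM(209, 1089, 484, 198) = 2^2 × 3^2 × 11^2 × 19 = 82764.
Smallest positive N is 82764 − 182 = 82582.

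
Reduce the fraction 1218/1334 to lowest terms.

21/23

1218 = 2 × 3 × 7 × 29
1334 = 2 × 23 × 29
gcd(1218, 1334) = 2 × 29 = 58.
Divide numerator and denominator by 58: 1218/1334 = 21/23.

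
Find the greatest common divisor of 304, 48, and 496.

304 = 2^4 × 19
48 = 2^4 × 3
496 = 2^4 × 31
gcd(304, 48, 496) = 2^4 = 16.

16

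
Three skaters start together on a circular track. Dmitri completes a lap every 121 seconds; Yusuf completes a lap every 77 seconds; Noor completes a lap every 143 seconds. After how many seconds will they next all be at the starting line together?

The first simultaneous occurrence is after LCM of the individual periods.
121 = 11^2
77 = 7 × 11
143 = 11 × 13
LCM(121, 77, 143) = 7 × 11^2 × 13 = 11011.

11011 seconds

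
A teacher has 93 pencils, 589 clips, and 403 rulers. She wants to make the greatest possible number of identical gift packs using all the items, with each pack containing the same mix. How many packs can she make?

31 packs

The pack count must divide each quantity, so the greatest is gcd(93, 589, 403).
93 = 3 × 31
589 = 19 × 31
403 = 13 × 31
gcd(93, 589, 403) = 31.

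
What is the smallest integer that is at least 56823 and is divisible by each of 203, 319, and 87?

The integer must be a common multiple of 203, 319, and 87, so a multiple of their LCM.
203 = 7 × 29
319 = 11 × 29
87 = 3 × 29
LCM(203, 319, 87) = 3 × 7 × 11 × 29 = 6699.
Smallest multiple of 6699 that is ≥ 56823: ⌈56823/6699⌉ × 6699 = 9 × 6699 = 60291.

60291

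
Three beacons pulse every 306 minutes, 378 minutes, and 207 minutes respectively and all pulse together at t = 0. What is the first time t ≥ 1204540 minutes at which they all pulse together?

Joint pulses occur at multiples of LCM(306, 378, 207).
306 = 2 × 3^2 × 17
378 = 2 × 3^3 × 7
207 = 3^2 × 23
LCM(306, 378, 207) = 2 × 3^3 × 7 × 17 × 23 = 147798.
Smallest multiple of 147798 that is ≥ 1204540: ⌈1204540/147798⌉ × 147798 = 9 × 147798 = 1330182.

1330182 minutes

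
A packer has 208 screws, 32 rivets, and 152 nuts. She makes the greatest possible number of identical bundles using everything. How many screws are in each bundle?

26

Number of bundles = gcd(208, 32, 152).
208 = 2^4 × 13
32 = 2^5
152 = 2^3 × 19
gcd(208, 32, 152) = 2^3 = 8.
screws per bundle = 208 / 8 = 26.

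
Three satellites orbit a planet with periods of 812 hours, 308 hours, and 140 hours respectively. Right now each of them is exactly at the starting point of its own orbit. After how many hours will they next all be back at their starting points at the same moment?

44660 hours

The first simultaneous occurrence is after LCM of the individual periods.
812 = 2^2 × 7 × 29
308 = 2^2 × 7 × 11
140 = 2^2 × 5 × 7
LCM(812, 308, 140) = 2^2 × 5 × 7 × 11 × 29 = 44660.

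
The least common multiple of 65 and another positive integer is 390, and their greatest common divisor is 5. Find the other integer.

gcd × lcm = product of the two integers, so the other integer is (5 × 390) / 65 = 30.

30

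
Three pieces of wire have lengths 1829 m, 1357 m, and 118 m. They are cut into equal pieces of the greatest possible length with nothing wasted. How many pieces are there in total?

Piece length = gcd(1829, 1357, 118).
1829 = 31 × 59
1357 = 23 × 59
118 = 2 × 59
gcd(1829, 1357, 118) = 59.
Total pieces = 1829/59 + 1357/59 + 118/59 = 31 + 23 + 2 = 56.

56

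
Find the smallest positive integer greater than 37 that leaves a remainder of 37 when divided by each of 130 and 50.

687

N − 37 must be a common multiple of 130 and 50.
130 = 2 × 5 × 13
50 = 2 × 5^2
LCM(130, 50) = 2 × 5^2 × 13 = 650.
Smallest N > 37 is LCM + 37 = 650 + 37 = 687.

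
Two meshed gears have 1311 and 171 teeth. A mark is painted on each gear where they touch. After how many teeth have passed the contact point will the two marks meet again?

3933 teeth

We need the least common multiple of the intervals.
1311 = 3 × 19 × 23
171 = 3^2 × 19
LCM(1311, 171) = 3^2 × 19 × 23 = 3933.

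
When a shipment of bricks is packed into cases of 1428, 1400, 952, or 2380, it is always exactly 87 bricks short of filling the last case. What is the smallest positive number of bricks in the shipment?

71313

Being 87 short of a full case of size k means N ≡ −87 (mod k), i.e. N + 87 is a multiple of each size.
1428 = 2^2 × 3 × 7 × 17
1400 = 2^3 × 5^2 × 7
952 = 2^3 × 7 × 17
2380 = 2^2 × 5 × 7 × 17
LCM(1428, 1400, 952, 2380) = 2^3 × 3 × 5^2 × 7 × 17 = 71400.
Smallest positive N is 71400 − 87 = 71313.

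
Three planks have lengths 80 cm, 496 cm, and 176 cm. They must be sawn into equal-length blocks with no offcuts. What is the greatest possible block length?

16 cm

This is the greatest common divisor of 80, 496, and 176.
80 = 2^4 × 5
496 = 2^4 × 31
176 = 2^4 × 11
gcd(80, 496, 176) = 2^4 = 16.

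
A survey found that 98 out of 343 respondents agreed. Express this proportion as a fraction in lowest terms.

2/7

98 = 2 × 7^2
343 = 7^3
gcd(98, 343) = 7^2 = 49.
Divide numerator and denominator by 49: 98/343 = 2/7.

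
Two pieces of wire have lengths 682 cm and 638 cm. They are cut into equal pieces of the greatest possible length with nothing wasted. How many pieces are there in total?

Piece length = gcd(682, 638).
682 = 2 × 11 × 31
638 = 2 × 11 × 29
gcd(682, 638) = 2 × 11 = 22.
Total pieces = 682/22 + 638/22 = 31 + 29 = 60.

60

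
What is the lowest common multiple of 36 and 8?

72

36 = 2^2 × 3^2
8 = 2^3
LCM(36, 8) = 2^3 × 3^2 = 72.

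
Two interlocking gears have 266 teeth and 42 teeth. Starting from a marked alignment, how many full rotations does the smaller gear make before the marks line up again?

19 rotations

They are all back at their starting positions together after one LCM of the periods.
266 = 2 × 7 × 19
42 = 2 × 3 × 7
LCM(266, 42) = 2 × 3 × 7 × 19 = 798.
Rotations for period 42: 798 / 42 = 19.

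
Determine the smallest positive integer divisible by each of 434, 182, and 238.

434 = 2 × 7 × 31
182 = 2 × 7 × 13
238 = 2 × 7 × 17
LCM(434, 182, 238) = 2 × 7 × 13 × 17 × 31 = 95914.

95914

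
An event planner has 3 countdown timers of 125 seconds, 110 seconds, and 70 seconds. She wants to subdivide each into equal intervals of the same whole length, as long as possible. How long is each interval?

The interval must divide each timer length; the longest such is the gcd.
125 = 5^3
110 = 2 × 5 × 11
70 = 2 × 5 × 7
gcd(125, 110, 70) = 5.

5 seconds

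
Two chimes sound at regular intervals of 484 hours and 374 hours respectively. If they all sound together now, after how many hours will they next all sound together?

The first simultaneous occurrence is after LCM of the individual periods.
484 = 2^2 × 11^2
374 = 2 × 11 × 17
LCM(484, 374) = 2^2 × 11^2 × 17 = 8228.

8228 hours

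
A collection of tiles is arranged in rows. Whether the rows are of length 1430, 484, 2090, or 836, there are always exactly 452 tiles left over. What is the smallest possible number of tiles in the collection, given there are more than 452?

598192

N − 452 must be a common multiple of 1430, 484, 2090, and 836.
1430 = 2 × 5 × 11 × 13
484 = 2^2 × 11^2
2090 = 2 × 5 × 11 × 19
836 = 2^2 × 11 × 19
LCM(1430, 484, 2090, 836) = 2^2 × 5 × 11^2 × 13 × 19 = 597740.
Smallest N > 452 is LCM + 452 = 597740 + 452 = 598192.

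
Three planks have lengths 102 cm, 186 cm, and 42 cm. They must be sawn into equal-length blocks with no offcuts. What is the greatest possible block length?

6 cm

The block length must divide every plank, so the greatest is gcd(102, 186, 42).
102 = 2 × 3 × 17
186 = 2 × 3 × 31
42 = 2 × 3 × 7
gcd(102, 186, 42) = 2 × 3 = 6.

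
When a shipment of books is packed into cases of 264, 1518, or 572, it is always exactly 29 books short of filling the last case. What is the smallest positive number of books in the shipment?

78907

Being 29 short of a full case of size k means N ≡ −29 (mod k), i.e. N + 29 is a multiple of each size.
264 = 2^3 × 3 × 11
1518 = 2 × 3 × 11 × 23
572 = 2^2 × 11 × 13
LCM(264, 1518, 572) = 2^3 × 3 × 11 × 13 × 23 = 78936.
Smallest positive N is 78936 − 29 = 78907.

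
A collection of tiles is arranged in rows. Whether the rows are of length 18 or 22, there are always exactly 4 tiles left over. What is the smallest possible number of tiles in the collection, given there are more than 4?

N − 4 must be a common multiple of 18 and 22.
18 = 2 × 3^2
22 = 2 × 11
LCM(18, 22) = 2 × 3^2 × 11 = 198.
Smallest N > 4 is LCM + 4 = 198 + 4 = 202.

202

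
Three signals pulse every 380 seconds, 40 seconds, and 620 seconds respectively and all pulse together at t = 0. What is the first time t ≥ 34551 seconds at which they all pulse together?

47120 seconds

Joint pulses occur at multiples of LCM(380, 40, 620).
380 = 2^2 × 5 × 19
40 = 2^3 × 5
620 = 2^2 × 5 × 31
LCM(380, 40, 620) = 2^3 × 5 × 19 × 31 = 23560.
Smallest multiple of 23560 that is ≥ 34551: ⌈34551/23560⌉ × 23560 = 2 × 23560 = 47120.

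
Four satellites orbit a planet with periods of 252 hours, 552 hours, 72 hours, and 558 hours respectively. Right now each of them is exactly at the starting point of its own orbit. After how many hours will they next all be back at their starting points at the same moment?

359352 hours

The first simultaneous occurrence is after LCM of the individual periods.
252 = 2^2 × 3^2 × 7
552 = 2^3 × 3 × 23
72 = 2^3 × 3^2
558 = 2 × 3^2 × 31
LCM(252, 552, 72, 558) = 2^3 × 3^2 × 7 × 23 × 31 = 359352.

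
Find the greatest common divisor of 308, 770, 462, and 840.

308 = 2^2 × 7 × 11
770 = 2 × 5 × 7 × 11
462 = 2 × 3 × 7 × 11
840 = 2^3 × 3 × 5 × 7
gcd(308, 770, 462, 840) = 2 × 7 = 14.

14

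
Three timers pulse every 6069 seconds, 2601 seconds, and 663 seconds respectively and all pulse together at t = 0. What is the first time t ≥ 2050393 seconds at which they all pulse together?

Joint pulses occur at multiples of LCM(6069, 2601, 663).
6069 = 3 × 7 × 17^2
2601 = 3^2 × 17^2
663 = 3 × 13 × 17
LCM(6069, 2601, 663) = 3^2 × 7 × 13 × 17^2 = 236691.
Smallest multiple of 236691 that is ≥ 2050393: ⌈2050393/236691⌉ × 236691 = 9 × 236691 = 2130219.

2130219 seconds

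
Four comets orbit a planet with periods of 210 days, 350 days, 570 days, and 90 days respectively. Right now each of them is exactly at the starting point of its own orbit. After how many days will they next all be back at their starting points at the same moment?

59850 days

They coincide at every common multiple of the periods; the first is the LCM.
210 = 2 × 3 × 5 × 7
350 = 2 × 5^2 × 7
570 = 2 × 3 × 5 × 19
90 = 2 × 3^2 × 5
LCM(210, 350, 570, 90) = 2 × 3^2 × 5^2 × 7 × 19 = 59850.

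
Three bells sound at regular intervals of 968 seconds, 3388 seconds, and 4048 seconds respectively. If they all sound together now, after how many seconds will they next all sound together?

311696 seconds

The first simultaneous occurrence is after LCM of the individual periods.
968 = 2^3 × 11^2
3388 = 2^2 × 7 × 11^2
4048 = 2^4 × 11 × 23
LCM(968, 3388, 4048) = 2^4 × 7 × 11^2 × 23 = 311696.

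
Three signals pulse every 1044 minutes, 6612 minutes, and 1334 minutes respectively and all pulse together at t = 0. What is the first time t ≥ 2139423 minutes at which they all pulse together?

2281140 minutes

Joint pulses occur at multiples of LCM(1044, 6612, 1334).
1044 = 2^2 × 3^2 × 29
6612 = 2^2 × 3 × 19 × 29
1334 = 2 × 23 × 29
LCM(1044, 6612, 1334) = 2^2 × 3^2 × 19 × 23 × 29 = 456228.
Smallest multiple of 456228 that is ≥ 2139423: ⌈2139423/456228⌉ × 456228 = 5 × 456228 = 2281140.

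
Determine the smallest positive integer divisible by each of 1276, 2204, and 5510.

121220

1276 = 2^2 × 11 × 29
2204 = 2^2 × 19 × 29
5510 = 2 × 5 × 19 × 29
LCM(1276, 2204, 5510) = 2^2 × 5 × 11 × 19 × 29 = 121220.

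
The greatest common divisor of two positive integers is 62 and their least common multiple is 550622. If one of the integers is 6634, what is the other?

For two integers, gcd × lcm = product, so the other is (62 × 550622) / 6634 = 34138564 / 6634 = 5146.

5146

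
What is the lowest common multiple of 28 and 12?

84

28 = 2^2 × 7
12 = 2^2 × 3
LCM(28, 12) = 2^2 × 3 × 7 = 84.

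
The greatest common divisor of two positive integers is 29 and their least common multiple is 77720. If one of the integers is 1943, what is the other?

1160

For two integers, gcd × lcm = product, so the other is (29 × 77720) / 1943 = 2253880 / 1943 = 1160.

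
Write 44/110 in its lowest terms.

2/5

44 = 2^2 × 11
110 = 2 × 5 × 11
gcd(44, 110) = 2 × 11 = 22.
Divide numerator and denominator by 22: 44/110 = 2/5.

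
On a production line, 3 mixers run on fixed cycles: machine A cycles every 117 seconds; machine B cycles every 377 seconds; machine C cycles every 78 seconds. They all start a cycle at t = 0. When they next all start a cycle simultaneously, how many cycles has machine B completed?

They are all back at their starting positions together after one LCM of the periods.
117 = 3^2 × 13
377 = 13 × 29
78 = 2 × 3 × 13
LCM(117, 377, 78) = 2 × 3^2 × 13 × 29 = 6786.
Cycles for period 377: 6786 / 377 = 18.

18 cycles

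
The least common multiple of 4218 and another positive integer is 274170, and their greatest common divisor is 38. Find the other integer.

gcd × lcm = product of the two integers, so the other integer is (38 × 274170) / 4218 = 2470.

2470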